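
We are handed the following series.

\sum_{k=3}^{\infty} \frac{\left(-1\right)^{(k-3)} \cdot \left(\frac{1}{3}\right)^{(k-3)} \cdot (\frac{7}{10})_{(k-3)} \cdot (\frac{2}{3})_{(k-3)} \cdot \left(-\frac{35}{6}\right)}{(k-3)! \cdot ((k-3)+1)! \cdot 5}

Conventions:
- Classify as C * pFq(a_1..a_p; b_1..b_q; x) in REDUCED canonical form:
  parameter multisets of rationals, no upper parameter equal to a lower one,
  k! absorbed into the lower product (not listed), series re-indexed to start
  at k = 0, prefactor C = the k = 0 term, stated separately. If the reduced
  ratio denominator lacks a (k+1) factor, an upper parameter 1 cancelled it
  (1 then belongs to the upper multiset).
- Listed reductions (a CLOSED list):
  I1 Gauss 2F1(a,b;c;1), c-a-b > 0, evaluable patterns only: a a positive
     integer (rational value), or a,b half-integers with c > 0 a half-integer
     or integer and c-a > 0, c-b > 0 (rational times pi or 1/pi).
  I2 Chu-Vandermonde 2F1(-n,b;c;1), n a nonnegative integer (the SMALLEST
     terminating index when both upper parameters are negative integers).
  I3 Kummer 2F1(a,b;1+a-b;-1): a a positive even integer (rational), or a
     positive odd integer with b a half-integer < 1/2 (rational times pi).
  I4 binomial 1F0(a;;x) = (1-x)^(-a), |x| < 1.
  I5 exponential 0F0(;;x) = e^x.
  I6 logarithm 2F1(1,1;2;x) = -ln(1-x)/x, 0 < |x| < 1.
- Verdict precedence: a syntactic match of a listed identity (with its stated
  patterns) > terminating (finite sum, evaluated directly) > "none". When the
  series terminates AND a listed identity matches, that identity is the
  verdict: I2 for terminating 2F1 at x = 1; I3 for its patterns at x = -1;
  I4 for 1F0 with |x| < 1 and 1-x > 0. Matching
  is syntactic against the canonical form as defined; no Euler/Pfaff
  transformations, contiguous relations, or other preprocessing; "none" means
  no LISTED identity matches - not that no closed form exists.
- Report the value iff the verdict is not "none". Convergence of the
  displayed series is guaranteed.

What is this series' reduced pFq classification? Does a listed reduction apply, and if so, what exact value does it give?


Structural cue: from the first term -\frac{7}{6}: the constant factors (prefactor -7/6) combine into one prefactor.
Consecutive-term ratio: r(k) = -\frac{1}{3} * (k+\frac{2}{3}) (k+\frac{7}{10}) / [(k+2) (k+1)] - rational in k. x = -\frac{1}{3}; t_0 = -\frac{7}{6}; negate the roots.

x = -\frac{1}{3} here; the reduced form reads 2F1, upper {\frac{2}{3}, \frac{7}{10}}, lower {2}, C = -\frac{7}{6}. Verdict: none - at argument -\frac{1}{3} the multisets {\frac{2}{3}, \frac{7}{10}} ; {2} match no listed identity.


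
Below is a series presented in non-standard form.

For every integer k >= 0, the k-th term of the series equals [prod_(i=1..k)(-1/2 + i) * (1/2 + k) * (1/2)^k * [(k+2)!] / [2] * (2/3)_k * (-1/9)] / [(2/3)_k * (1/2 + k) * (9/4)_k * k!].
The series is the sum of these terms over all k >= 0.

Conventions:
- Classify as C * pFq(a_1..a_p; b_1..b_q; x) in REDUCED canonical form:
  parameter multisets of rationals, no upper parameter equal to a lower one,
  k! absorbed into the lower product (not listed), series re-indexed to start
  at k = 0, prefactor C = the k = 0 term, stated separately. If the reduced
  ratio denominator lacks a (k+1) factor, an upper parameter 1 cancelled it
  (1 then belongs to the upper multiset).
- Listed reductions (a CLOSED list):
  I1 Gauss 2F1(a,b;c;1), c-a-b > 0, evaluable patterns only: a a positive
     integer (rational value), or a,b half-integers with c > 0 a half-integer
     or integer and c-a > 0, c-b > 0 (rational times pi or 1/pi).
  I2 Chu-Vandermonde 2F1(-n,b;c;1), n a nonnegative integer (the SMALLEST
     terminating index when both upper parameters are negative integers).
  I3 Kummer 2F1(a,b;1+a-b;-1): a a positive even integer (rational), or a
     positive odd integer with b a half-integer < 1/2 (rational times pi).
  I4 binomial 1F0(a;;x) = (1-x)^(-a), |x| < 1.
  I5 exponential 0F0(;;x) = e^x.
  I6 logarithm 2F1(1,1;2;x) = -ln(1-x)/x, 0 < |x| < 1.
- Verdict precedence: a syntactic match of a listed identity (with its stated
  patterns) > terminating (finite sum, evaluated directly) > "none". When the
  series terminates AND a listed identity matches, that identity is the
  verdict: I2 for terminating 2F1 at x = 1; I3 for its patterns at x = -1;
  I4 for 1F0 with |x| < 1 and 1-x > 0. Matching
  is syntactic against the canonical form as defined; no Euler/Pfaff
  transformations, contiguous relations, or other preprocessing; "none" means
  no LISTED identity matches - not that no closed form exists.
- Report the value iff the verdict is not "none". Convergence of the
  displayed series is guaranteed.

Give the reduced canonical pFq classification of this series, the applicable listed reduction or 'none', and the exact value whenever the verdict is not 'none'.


Key observation: with t_0 = -1/9, the factorial ratio (prefactor -1/9) (k+a-1)!/(a-1)! is a rising factorial (a)_k.
Term ratio: r(k) = (1/2) * (k+1/2) (k+3) / [(k+9/4) (k+1)] - rational in k. x = (1/2); t_0 = -1/9; negate the roots.

At argument 1/2: a 2F1 with upper {1/2, 3}, lower {9/4}, scaled by C = -1/9. Verdict: none here - no I1-I6 shape fits x = 1/2 with lower {9/4}.


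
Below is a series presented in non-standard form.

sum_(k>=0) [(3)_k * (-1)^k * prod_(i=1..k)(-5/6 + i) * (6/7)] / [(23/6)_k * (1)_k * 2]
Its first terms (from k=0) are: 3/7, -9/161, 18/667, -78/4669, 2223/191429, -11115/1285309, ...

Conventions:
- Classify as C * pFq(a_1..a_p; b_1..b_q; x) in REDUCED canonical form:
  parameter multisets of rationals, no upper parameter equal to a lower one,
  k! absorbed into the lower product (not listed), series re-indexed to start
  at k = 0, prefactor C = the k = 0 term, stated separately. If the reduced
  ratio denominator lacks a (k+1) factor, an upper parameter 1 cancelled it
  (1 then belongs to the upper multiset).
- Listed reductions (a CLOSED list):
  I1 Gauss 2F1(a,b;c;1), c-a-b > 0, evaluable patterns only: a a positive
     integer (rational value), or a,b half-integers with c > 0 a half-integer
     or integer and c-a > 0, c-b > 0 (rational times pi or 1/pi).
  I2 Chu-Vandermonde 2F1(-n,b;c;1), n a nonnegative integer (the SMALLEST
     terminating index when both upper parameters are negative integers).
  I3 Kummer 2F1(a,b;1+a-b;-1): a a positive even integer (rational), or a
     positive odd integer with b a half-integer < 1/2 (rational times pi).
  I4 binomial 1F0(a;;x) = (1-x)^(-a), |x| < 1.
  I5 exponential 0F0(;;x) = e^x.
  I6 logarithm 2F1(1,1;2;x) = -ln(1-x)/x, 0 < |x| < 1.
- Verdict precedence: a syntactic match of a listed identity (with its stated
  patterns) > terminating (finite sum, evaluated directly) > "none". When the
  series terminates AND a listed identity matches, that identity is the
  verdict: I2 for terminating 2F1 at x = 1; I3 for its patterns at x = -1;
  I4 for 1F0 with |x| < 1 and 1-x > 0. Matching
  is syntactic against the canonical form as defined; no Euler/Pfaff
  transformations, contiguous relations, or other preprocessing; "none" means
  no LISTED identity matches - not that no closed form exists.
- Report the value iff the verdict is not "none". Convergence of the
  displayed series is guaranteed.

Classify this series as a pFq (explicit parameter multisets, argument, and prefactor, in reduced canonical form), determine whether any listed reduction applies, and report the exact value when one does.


x = -1 here; the reduced form reads 2F1, upper {1/6, 3}, lower {23/6}, C = 3/7. Verdict: none (x = -1): each listed identity misses the multisets {1/6, 3} ; {23/6}.

First insight: from the first term 3/7: (1)_k (C = 3/7) is k! itself.
Consecutive-term ratio: r(k) = (-1) * (k+1/6) (k+3) / [(k+23/6) (k+1)] - rational; roots negated = parameters, x = (-1), C = 3/7.


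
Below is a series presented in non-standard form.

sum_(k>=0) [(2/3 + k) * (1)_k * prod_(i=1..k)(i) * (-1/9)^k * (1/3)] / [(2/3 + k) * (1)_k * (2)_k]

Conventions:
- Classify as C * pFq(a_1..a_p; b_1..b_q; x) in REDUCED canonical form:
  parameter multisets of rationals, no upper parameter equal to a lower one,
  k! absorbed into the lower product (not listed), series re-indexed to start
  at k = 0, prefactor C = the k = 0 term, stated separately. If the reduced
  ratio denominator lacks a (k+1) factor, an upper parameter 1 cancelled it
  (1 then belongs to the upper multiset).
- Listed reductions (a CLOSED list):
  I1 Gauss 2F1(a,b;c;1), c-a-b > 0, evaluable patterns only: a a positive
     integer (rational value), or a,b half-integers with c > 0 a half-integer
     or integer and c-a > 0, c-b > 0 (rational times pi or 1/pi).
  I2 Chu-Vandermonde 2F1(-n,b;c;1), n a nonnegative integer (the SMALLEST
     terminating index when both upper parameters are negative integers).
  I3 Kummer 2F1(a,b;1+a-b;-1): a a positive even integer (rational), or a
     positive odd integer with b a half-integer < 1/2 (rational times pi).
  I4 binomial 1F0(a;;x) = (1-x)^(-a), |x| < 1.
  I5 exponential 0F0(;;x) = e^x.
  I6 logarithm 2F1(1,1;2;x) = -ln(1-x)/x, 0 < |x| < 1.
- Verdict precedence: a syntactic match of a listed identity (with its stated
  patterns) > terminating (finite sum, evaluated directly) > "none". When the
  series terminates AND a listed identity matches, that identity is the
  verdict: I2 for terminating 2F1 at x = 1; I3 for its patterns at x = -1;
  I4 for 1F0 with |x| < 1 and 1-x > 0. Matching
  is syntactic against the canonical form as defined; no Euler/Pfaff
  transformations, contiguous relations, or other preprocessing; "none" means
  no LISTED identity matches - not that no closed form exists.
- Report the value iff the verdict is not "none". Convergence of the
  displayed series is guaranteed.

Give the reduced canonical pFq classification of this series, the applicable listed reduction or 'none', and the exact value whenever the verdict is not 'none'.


Classification (C = 1/3): 2F1 with upper {1, 1}, lower {2}, argument x = -1/9. Verdict: this is the I6 logarithm reduction (the logarithm: parameters (1,1;2), x = -1/9). Exact value: 3 * ln(10/9).

Key observation: x = (-1/9) and (1)_k (C = 1/3, x = -1/9) is k! itself.
Ratio: r(k) = (-1/9) * (k+1) (k+1) / [(k+2) (k+1)] ; factor over Q: parameters, x = (-1/9), and C = 1/3.


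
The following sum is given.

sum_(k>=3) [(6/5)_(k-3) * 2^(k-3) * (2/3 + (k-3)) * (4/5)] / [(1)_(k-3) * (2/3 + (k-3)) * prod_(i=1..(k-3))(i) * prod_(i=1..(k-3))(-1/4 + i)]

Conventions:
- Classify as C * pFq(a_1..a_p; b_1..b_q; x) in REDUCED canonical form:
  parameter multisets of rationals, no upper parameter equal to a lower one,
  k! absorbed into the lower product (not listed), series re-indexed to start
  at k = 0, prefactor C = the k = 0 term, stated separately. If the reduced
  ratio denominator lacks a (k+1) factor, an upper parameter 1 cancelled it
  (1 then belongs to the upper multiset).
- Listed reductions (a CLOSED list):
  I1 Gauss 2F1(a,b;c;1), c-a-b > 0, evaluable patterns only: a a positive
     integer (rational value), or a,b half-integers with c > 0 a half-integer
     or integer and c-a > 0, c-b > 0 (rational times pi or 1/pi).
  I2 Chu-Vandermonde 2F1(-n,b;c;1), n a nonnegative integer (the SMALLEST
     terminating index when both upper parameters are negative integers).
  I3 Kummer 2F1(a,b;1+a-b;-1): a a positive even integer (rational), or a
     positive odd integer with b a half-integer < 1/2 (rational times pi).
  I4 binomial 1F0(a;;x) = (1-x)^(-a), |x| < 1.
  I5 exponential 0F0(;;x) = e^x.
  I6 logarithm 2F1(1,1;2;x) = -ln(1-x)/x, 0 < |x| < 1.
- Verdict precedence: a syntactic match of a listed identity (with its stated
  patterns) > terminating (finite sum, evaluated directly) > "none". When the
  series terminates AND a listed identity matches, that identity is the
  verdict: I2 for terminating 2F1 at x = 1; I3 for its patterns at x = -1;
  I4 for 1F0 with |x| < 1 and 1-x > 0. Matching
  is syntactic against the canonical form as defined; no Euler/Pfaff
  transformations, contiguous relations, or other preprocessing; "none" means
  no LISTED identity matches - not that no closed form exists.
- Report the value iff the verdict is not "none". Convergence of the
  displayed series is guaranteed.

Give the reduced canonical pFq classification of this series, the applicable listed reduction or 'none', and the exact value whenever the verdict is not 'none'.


With C = 4/5: the canonical form is 1F2(6/5; 3/4, 1; 2). Verdict: none. A 1F2 with upper {6/5} fits none of I1-I6 at x = 2; the sum runs forever.

Structural cue: x = 2 and the lower running product (prefactor 4/5) is a rising factorial.
Term ratio: r(k) = 2 * (k+6/5) / [(k+3/4) (k+1) (k+1)] - rational in k, leading ratio 2; with t_0 = 4/5, classification follows.


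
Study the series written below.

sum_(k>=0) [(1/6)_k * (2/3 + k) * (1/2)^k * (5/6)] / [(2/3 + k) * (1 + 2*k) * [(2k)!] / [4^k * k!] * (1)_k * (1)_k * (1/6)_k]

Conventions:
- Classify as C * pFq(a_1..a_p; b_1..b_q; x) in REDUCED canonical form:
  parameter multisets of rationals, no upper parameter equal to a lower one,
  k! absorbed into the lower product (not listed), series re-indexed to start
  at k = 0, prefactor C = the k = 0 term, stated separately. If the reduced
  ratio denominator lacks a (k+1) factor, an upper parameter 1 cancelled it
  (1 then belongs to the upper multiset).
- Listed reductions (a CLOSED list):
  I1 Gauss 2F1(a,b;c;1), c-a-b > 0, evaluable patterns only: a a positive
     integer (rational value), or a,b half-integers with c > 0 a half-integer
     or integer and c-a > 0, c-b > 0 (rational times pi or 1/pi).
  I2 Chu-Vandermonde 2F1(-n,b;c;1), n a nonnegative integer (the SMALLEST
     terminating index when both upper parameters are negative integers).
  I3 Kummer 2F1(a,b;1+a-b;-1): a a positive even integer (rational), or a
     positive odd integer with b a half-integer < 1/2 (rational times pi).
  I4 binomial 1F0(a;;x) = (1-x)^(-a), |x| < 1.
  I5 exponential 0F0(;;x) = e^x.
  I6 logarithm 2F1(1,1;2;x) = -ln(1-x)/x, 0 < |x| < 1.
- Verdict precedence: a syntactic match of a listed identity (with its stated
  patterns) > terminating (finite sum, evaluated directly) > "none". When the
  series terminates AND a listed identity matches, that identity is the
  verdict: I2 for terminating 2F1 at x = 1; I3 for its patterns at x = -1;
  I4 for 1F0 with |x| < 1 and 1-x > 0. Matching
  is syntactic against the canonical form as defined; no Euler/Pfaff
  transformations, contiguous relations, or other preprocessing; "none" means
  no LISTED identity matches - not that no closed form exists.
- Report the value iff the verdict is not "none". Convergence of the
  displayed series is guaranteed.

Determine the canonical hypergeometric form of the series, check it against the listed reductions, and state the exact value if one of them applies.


x = 1/2 here; the reduced form reads 0F2, upper {-}, lower {1, 3/2}, C = 5/6. Verdict: none. Every listed pattern misses the 0F2 form at 1/2, upper {-}.

First insight: with t_0 = 5/6, the parameter 1/6 appears in both the upper and lower lists and cancels (alongside the other common factor).
Ratio: r(k) = (1/2) * 1 / [(k+1) (k+3/2) (k+1)] ; factor over Q: parameters, x = (1/2), and C = 5/6.


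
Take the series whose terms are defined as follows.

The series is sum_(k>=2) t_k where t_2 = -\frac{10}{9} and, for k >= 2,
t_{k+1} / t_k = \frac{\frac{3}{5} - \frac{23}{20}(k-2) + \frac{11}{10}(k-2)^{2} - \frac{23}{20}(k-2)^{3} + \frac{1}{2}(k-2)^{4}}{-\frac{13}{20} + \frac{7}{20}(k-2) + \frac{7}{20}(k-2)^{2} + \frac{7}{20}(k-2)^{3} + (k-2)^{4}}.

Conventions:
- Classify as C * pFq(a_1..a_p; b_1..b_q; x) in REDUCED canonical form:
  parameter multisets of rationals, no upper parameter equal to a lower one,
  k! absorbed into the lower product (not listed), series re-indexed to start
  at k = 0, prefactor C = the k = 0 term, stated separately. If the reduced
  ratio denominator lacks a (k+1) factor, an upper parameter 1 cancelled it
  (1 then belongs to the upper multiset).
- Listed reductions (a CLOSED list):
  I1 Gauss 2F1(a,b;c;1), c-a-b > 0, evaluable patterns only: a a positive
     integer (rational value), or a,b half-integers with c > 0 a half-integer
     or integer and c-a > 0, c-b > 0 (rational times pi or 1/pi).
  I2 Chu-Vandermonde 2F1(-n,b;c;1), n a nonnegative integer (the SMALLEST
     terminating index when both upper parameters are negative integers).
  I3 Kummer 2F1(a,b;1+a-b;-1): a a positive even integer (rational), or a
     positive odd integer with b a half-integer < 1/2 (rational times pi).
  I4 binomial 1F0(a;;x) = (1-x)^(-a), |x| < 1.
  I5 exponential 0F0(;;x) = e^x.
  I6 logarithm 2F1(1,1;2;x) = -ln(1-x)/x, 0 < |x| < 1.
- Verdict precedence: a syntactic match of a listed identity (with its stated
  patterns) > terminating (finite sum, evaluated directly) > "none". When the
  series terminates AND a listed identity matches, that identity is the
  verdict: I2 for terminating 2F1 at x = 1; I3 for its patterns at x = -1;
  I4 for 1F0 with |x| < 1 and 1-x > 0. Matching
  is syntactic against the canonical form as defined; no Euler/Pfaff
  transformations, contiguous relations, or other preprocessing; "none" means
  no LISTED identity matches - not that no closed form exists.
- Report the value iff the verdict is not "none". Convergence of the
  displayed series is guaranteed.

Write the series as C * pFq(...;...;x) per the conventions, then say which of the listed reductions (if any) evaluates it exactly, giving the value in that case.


Reduced: x = \frac{1}{2}, 2F1, upper = {-\frac{3}{2}, -\frac{4}{5}}, lower = {-\frac{13}{20}}, C = -\frac{10}{9}. Verdict: none. No listed pattern accepts 2F1(-\frac{3}{2}, -\frac{4}{5}; -\frac{13}{20}; \frac{1}{2}).

Structural cue: with t_0 = -\frac{10}{9}, cancel k^2 + 1 from the displayed ratio first; then C = -10/9, x = 1/2.
Ratio: r(k) = \frac{1}{2} * (k-\frac{3}{2}) (k-\frac{4}{5}) / [(k-\frac{13}{20}) (k+1)] ; factor over Q: parameters, x = \frac{1}{2}, and C = -\frac{10}{9}.


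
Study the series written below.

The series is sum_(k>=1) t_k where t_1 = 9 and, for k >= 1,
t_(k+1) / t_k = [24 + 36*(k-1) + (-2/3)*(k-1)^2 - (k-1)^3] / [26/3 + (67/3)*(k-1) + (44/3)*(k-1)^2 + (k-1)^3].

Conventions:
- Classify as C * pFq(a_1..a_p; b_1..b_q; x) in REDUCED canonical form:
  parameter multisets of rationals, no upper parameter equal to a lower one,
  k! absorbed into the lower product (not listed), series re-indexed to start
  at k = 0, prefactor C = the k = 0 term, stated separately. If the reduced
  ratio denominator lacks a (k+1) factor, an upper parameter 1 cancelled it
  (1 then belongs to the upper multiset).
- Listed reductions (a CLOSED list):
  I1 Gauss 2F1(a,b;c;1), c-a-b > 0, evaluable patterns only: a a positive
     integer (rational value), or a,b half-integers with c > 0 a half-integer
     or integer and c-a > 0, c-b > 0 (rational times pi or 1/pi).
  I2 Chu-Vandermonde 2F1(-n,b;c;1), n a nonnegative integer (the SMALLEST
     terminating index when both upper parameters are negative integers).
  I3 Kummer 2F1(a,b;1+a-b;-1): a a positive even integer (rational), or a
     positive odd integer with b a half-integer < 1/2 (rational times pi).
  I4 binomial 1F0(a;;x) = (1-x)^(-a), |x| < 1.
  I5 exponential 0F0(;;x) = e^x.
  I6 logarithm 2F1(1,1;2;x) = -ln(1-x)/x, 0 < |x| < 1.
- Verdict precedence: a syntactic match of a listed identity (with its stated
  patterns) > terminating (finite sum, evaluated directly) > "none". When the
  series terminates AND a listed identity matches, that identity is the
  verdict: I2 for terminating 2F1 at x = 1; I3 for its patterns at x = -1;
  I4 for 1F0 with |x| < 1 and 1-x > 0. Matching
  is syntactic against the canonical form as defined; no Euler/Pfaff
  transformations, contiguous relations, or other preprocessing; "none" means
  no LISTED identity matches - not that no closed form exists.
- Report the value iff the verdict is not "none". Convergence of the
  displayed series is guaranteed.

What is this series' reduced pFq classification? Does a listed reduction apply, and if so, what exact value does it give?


x = -1 here; the reduced form reads 2F1, upper {-6, 6}, lower {13}, C = 9. Verdict (x = -1): the Kummer evaluation I3 applies (x = -1; c = 13 equals 1+a-b for upper {-6, 6}: listed pattern). Value: 99.

Structural cue: with t_0 = 9, factor the ratio over Q (C = 9, x = -1): negated roots = parameters.
Ratio: r(k) = (-1) * (k-6) (k+6) / [(k+13) (k+1)] - rational in k, leading ratio (-1); with t_0 = 9, classification follows.


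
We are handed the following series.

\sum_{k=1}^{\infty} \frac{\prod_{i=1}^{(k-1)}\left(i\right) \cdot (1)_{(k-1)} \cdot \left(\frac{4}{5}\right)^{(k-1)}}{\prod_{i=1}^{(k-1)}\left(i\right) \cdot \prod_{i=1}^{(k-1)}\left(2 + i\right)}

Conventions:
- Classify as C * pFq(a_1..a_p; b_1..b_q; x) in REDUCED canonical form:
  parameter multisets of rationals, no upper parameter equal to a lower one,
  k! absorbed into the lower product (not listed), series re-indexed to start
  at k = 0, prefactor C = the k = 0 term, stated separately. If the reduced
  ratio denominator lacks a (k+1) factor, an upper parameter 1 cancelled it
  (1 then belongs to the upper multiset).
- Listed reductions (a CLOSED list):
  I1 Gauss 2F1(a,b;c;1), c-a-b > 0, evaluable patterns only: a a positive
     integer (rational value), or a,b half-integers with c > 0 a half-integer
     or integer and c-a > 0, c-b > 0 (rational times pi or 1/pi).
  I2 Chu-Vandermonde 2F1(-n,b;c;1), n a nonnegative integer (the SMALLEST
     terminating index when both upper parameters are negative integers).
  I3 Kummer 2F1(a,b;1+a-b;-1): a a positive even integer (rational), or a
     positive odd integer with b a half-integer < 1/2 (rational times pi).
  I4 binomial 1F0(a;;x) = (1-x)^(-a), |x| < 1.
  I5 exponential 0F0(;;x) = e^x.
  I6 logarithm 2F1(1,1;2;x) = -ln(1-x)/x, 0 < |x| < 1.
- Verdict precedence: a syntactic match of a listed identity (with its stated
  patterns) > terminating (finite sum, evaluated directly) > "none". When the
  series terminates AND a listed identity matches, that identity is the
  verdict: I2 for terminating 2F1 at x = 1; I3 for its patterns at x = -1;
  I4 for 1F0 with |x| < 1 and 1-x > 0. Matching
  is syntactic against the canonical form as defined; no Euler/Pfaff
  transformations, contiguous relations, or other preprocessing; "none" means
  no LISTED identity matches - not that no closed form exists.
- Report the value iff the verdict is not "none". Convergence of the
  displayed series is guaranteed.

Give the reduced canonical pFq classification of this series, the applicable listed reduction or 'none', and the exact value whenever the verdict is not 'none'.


x = \frac{4}{5} here; the reduced form reads 2F1, upper {1, 1}, lower {3}, C = 1. Verdict: none here - no I1-I6 shape fits x = \frac{4}{5} with lower {3}.

First insight: x = \frac{4}{5} and the lower running product (C = 1, x = 4/5) is a rising factorial.
Consecutive-term ratio: r(k) = \frac{4}{5} * (k+1) (k+1) / [(k+3) (k+1)] - rational; roots negated = parameters, x = \frac{4}{5}, C = 1.


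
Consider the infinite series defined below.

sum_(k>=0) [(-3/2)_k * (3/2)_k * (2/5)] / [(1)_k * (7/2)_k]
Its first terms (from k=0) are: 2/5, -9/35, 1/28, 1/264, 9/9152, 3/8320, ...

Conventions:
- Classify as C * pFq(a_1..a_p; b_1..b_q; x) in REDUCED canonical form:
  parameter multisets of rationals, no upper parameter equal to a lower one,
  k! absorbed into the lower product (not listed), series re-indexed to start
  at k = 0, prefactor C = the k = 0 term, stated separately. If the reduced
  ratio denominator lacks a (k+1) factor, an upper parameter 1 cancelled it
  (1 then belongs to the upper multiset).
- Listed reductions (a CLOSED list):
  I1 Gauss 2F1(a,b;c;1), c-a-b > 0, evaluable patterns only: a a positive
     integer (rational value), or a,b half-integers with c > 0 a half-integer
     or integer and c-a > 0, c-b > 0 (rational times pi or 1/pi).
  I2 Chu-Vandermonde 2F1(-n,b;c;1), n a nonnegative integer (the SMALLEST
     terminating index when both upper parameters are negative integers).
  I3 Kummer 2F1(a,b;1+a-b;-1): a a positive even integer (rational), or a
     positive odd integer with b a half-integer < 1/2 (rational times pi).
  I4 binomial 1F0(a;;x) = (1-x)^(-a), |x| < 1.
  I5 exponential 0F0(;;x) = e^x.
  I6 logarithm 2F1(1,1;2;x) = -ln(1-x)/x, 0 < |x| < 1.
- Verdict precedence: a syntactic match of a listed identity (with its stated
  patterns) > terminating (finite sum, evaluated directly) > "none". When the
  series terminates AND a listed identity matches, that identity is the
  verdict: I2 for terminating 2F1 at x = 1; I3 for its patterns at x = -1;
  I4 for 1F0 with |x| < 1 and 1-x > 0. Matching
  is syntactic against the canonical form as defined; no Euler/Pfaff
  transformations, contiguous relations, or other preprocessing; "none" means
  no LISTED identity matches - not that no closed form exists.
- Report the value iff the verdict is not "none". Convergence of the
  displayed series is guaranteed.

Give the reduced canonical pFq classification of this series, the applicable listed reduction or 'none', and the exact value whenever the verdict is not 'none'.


Prefactor 2/5, argument 1: 2F1 with upper {-3/2, 3/2} over lower {7/2}. Verdict: Gauss (I1, half-integer pattern) applies (x = 1; upper {-3/2, 3/2} half-integers, c = 7/2 in the evaluable pattern). Value: (15/256) * pi.

Key step: t_0 = 2/5 here, and (1)_k (C = 2/5, x = 1) is k! itself.
Ratio: r(k) = 1 * (k-3/2) (k+3/2) / [(k+7/2) (k+1)] - poly over poly, x = 1 from leading terms; C = 2/5 at k = 0.


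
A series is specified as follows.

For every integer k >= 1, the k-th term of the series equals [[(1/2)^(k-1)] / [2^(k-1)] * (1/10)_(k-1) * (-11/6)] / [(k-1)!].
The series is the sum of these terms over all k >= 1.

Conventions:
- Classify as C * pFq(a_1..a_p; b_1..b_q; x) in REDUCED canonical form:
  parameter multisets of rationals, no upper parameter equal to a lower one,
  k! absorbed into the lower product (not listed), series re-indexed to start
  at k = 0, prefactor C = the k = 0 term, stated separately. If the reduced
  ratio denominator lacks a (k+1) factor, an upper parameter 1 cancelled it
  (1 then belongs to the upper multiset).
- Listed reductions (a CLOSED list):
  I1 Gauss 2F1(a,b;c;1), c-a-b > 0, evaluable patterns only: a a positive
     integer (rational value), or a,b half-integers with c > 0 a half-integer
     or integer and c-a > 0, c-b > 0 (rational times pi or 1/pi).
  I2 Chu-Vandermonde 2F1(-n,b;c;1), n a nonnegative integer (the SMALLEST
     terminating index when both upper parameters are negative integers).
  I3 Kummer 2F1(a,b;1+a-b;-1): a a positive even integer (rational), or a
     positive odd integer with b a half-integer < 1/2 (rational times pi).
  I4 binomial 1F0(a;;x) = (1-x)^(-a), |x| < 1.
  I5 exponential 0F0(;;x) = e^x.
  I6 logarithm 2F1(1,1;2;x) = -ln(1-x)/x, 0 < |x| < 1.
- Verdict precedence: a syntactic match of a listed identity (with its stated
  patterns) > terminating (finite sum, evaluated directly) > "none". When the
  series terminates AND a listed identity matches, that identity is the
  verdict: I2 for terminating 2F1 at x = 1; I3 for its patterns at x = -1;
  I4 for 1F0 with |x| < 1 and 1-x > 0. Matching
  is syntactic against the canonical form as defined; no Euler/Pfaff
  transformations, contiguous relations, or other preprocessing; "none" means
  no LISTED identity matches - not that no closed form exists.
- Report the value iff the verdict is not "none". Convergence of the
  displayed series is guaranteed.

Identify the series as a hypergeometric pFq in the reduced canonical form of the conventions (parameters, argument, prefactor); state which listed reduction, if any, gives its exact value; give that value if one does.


The series (x = 1/4) is 1F0: upper {1/10}, lower {-}, prefactor -11/6. Verdict: the binomial series (I4) applies (the 1F0 binomial series: exponent -1/10, x = 1/4). Sum: (-11/6) * (3/4)^(-1/10).

Key observation: from the first term -11/6: the two k-th powers (prefactor -11/6) combine into one argument.
Consecutive-term ratio: r(k) = (1/4) * (k+1/10) / [(k+1)] - rational in k, leading ratio (1/4); with t_0 = -11/6, classification follows.


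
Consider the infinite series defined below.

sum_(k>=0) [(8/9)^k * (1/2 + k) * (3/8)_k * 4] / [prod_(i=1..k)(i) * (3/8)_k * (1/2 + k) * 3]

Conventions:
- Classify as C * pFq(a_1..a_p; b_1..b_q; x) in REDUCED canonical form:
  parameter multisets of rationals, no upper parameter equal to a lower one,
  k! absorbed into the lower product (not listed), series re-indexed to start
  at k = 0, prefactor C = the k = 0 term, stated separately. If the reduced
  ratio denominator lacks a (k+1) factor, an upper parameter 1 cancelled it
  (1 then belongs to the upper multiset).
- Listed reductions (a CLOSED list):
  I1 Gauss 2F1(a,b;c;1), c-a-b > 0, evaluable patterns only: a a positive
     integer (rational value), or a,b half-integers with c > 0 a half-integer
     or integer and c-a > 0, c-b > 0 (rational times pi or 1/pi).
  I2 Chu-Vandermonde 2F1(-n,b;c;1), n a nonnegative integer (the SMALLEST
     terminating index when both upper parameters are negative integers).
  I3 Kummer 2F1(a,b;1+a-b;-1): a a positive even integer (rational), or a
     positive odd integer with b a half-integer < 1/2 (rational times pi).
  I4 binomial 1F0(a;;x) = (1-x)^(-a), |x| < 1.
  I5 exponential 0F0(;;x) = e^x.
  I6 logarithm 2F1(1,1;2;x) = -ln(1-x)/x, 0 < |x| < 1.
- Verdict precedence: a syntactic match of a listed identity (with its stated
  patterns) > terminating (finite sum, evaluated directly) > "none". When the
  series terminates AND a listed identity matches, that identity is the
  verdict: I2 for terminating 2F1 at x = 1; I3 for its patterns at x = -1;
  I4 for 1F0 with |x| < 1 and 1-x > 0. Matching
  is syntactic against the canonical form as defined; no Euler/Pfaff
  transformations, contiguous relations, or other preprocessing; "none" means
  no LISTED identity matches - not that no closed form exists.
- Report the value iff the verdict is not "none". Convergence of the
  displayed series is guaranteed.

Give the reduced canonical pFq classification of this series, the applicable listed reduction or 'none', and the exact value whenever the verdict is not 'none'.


Reduced: x = 8/9, 0F0, upper = {-}, lower = {-}, C = 4/3. Verdict at x = 8/9: exponential (I5) matches (the 0F0 exponential series at x = 8/9). Value: (4/3) * e^(8/9).

Key step: t_0 = 4/3 here, and the factor k + 1/2 cancels (top and bottom), leaving C = 4/3, x = 8/9.
Ratio: r(k) = (8/9) * 1 / [(k+1)] - rational; roots negated = parameters, x = (8/9), C = 4/3.


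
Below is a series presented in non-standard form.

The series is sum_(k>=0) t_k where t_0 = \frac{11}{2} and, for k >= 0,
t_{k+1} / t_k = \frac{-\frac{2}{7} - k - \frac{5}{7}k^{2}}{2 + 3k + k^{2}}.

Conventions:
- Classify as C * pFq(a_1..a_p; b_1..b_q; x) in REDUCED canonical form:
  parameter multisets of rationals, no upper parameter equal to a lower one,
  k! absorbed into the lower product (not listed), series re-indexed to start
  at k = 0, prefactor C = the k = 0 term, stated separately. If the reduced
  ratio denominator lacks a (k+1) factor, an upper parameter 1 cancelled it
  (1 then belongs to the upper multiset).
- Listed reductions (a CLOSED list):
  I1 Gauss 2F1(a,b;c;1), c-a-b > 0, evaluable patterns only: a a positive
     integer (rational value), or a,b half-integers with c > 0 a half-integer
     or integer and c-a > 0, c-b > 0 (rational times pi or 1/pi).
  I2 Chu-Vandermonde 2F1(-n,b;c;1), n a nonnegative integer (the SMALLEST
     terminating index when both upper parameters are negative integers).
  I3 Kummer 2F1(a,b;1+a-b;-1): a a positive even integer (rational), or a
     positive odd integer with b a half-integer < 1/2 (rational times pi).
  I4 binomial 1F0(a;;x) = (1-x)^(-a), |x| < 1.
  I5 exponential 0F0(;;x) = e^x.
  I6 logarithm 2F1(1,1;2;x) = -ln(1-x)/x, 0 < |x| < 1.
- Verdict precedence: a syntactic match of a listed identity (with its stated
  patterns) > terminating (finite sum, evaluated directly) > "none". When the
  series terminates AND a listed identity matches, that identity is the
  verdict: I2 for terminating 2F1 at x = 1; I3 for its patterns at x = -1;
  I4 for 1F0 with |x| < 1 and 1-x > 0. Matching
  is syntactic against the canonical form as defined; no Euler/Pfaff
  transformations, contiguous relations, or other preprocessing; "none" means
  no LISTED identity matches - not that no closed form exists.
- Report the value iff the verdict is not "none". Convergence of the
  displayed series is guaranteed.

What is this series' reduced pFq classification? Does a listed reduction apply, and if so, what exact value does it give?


x = -\frac{5}{7} here; the reduced form reads 2F1, upper {\frac{2}{5}, 1}, lower {2}, C = \frac{11}{2}. Verdict: none - at argument -\frac{5}{7} the multisets {\frac{2}{5}, 1} ; {2} match no listed identity.

Key step: with t_0 = \frac{11}{2}, the expanded ratio factors over Q; C = 11/2, x = -5/7, roots give parameters.
Ratio: r(k) = -\frac{5}{7} * (k+\frac{2}{5}) (k+1) / [(k+2) (k+1)] - rational in k. x = -\frac{5}{7}; t_0 = \frac{11}{2}; negate the roots.


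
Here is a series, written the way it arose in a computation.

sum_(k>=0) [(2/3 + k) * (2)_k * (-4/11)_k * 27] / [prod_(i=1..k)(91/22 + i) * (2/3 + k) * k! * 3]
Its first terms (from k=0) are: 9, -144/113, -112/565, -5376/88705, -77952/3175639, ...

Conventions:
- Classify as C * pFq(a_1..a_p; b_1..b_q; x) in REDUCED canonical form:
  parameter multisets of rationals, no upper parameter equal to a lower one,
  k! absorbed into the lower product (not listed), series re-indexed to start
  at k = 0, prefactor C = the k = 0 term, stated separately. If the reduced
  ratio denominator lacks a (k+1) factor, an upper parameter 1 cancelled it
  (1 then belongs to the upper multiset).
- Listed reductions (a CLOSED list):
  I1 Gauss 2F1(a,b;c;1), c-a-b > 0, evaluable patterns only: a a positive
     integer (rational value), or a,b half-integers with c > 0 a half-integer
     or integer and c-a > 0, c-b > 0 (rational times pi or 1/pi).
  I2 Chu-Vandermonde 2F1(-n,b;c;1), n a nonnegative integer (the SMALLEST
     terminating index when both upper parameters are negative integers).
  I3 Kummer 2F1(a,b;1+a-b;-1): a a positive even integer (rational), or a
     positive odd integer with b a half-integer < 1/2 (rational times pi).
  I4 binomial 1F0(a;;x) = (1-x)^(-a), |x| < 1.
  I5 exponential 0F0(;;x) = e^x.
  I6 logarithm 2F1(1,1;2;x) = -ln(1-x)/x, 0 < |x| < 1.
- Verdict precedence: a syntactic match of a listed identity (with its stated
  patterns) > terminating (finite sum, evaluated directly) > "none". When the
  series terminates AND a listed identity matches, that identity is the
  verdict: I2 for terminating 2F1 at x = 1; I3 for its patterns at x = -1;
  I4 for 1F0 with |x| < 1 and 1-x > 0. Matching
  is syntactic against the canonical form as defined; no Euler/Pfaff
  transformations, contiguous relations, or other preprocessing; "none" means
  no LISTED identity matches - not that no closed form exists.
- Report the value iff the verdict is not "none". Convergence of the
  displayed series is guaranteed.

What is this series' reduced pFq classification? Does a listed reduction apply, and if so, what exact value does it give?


Canonical form: C = 9 times 2F1 with upper {-4/11, 2}, lower {113/22}, x = 1. Verdict: the Gauss summation I1 applies (x = 1: the Gamma ratio telescopes since c-a-b = 7/2 > 0 and a = 2 in Z>0). Sum: 897/121.

The tell: t_0 being 9, the lower running product (prefactor 9) is a rising factorial.
Adjacent-term ratio: r(k) = 1 * (k-4/11) (k+2) / [(k+113/22) (k+1)] - rational; roots negated = parameters, x = 1, C = 9.


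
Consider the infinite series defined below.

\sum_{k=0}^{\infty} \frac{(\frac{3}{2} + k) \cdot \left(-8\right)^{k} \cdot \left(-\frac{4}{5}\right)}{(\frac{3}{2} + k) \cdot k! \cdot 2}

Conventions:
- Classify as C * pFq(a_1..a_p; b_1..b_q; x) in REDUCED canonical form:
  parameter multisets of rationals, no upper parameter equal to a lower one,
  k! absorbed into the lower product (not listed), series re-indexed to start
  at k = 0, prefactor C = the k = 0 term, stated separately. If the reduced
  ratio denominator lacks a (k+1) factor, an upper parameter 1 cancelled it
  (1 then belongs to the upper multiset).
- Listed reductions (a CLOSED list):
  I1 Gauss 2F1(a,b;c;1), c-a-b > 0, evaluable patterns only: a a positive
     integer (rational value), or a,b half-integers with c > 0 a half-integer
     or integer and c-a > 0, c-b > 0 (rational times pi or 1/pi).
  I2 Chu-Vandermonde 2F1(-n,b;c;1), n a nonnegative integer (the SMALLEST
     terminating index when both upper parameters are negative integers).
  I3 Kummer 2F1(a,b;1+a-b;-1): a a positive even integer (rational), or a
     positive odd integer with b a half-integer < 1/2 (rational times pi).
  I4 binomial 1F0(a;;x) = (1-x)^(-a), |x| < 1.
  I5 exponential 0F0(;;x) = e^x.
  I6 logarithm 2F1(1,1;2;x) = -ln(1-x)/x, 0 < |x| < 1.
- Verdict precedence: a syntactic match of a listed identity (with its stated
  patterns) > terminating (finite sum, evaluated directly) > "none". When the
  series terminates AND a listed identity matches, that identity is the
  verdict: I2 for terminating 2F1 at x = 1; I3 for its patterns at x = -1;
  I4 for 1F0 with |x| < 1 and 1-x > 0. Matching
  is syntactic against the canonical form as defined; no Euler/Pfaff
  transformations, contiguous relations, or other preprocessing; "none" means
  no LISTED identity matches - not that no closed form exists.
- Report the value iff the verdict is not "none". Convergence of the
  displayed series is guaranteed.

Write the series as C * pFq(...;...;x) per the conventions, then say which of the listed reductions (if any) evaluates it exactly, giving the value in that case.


Key observation: t_0 = -\frac{2}{5} here, and k + 3/2 divides numerator and denominator alike; prefactor -2/5 after cancelling.
Adjacent-term ratio: r(k) = -8 * 1 / [(k+1)] - rational; roots negated = parameters, x = -8, C = -\frac{2}{5}.

Prefactor -\frac{2}{5}, argument -8: 0F0 with upper {-} over lower {-}. Verdict at x = -8: the I5 exponential reduction matches (the 0F0 exponential series at x = -8). Sum: \left(-\frac{2}{5}\right) \cdot e^{-8}.


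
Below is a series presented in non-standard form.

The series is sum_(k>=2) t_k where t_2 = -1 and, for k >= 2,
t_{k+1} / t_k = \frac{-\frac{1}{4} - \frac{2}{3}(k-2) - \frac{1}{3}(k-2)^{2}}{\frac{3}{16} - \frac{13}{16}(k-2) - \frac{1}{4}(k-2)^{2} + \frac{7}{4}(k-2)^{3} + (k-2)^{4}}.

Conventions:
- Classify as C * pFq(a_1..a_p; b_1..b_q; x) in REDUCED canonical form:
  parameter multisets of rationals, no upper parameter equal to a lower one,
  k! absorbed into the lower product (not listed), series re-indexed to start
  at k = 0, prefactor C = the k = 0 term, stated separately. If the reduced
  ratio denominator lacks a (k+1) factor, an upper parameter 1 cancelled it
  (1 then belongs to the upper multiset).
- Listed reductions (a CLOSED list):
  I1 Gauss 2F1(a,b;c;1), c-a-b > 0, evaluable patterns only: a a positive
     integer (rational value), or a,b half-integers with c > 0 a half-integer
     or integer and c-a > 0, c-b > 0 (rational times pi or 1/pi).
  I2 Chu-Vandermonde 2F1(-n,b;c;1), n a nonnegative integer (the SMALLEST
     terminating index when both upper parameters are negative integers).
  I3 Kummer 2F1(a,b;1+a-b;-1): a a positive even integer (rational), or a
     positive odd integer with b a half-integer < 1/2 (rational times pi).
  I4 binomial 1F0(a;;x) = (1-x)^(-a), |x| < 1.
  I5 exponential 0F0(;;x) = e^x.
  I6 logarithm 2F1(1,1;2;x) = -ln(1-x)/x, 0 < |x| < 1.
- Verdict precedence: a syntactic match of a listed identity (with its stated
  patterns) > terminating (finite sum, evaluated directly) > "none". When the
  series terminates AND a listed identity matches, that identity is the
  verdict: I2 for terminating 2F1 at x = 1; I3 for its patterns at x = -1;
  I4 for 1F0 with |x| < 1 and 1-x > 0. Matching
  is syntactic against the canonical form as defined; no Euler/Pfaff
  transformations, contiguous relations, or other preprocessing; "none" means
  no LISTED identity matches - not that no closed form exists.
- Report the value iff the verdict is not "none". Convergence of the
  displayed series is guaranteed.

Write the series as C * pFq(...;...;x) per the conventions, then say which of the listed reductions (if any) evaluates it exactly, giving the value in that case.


Classification (C = -1): 1F2 with upper {\frac{1}{2}}, lower {-\frac{1}{2}, -\frac{1}{4}}, argument x = -\frac{1}{3}. Verdict: no listed reduction: x = -\frac{1}{3} and upper {\frac{1}{2}} fail every I1-I6 pattern.

First insight: with t_0 = -1, the ratio is unreduced: k + 3/2 divides both sides (C = -1, x = -1/3).
Term ratio: r(k) = -\frac{1}{3} * (k+\frac{1}{2}) / [(k-\frac{1}{2}) (k-\frac{1}{4}) (k+1)] - poly over poly, x = -\frac{1}{3} from leading terms; C = -1 at k = 0.
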